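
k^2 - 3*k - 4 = (k - 4)*(k + 1)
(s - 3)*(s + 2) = s^2 - s - 6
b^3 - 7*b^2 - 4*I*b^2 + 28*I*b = b*(b - 7)*(b - 4*I)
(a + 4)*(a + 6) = a^2 + 10*a + 24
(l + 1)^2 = l^2 + 2*l + 1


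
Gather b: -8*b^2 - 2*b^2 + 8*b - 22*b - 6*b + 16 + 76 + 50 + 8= -10*b^2 - 20*b + 150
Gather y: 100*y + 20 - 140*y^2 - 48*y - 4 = -140*y^2 + 52*y + 16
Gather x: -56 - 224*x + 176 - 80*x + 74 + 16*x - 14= 180 - 288*x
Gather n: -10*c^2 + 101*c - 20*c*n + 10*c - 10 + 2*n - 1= -10*c^2 + 111*c + n*(2 - 20*c) - 11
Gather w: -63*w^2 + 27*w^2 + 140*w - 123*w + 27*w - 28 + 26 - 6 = -36*w^2 + 44*w - 8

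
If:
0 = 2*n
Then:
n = 0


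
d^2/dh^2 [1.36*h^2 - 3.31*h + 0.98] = 2.72000000000000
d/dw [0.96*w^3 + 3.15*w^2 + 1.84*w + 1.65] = 2.88*w^2 + 6.3*w + 1.84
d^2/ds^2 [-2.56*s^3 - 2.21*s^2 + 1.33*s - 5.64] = -15.36*s - 4.42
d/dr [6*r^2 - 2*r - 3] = 12*r - 2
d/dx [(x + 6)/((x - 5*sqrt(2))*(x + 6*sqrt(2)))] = (-x^2 - 12*x - 60 - 6*sqrt(2))/(x^4 + 2*sqrt(2)*x^3 - 118*x^2 - 120*sqrt(2)*x + 3600)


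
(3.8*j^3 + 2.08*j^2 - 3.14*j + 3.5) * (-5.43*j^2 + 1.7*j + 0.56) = -20.634*j^5 - 4.8344*j^4 + 22.7142*j^3 - 23.1782*j^2 + 4.1916*j + 1.96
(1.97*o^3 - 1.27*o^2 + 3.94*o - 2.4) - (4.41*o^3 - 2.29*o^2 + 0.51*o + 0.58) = -2.44*o^3 + 1.02*o^2 + 3.43*o - 2.98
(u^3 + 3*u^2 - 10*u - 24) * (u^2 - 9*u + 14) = u^5 - 6*u^4 - 23*u^3 + 108*u^2 + 76*u - 336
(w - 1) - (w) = -1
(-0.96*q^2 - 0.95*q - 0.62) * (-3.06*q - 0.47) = 2.9376*q^3 + 3.3582*q^2 + 2.3437*q + 0.2914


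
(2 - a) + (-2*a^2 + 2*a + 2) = -2*a^2 + a + 4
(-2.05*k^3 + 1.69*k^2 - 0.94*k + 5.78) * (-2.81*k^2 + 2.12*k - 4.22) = 5.7605*k^5 - 9.0949*k^4 + 14.8752*k^3 - 25.3664*k^2 + 16.2204*k - 24.3916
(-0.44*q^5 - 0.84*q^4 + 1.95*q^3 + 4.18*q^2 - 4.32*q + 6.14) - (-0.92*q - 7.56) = -0.44*q^5 - 0.84*q^4 + 1.95*q^3 + 4.18*q^2 - 3.4*q + 13.7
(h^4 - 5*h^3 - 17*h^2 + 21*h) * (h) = h^5 - 5*h^4 - 17*h^3 + 21*h^2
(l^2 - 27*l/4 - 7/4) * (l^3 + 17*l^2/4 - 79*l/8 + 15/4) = l^5 - 5*l^4/2 - 645*l^3/16 + 2015*l^2/32 - 257*l/32 - 105/16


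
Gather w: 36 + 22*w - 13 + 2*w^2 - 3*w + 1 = 2*w^2 + 19*w + 24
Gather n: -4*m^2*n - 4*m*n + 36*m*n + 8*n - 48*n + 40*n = n*(-4*m^2 + 32*m)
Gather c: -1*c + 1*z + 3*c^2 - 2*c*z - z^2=3*c^2 + c*(-2*z - 1) - z^2 + z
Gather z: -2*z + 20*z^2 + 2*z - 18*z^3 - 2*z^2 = -18*z^3 + 18*z^2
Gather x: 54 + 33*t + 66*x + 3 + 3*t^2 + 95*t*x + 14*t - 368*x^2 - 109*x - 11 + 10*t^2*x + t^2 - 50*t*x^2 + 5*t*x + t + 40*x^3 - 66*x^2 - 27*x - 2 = 4*t^2 + 48*t + 40*x^3 + x^2*(-50*t - 434) + x*(10*t^2 + 100*t - 70) + 44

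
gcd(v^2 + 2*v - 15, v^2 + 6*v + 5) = v + 5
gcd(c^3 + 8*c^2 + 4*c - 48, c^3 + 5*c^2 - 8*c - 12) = c^2 + 4*c - 12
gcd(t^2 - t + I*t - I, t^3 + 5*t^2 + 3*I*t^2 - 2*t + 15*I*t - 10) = t + I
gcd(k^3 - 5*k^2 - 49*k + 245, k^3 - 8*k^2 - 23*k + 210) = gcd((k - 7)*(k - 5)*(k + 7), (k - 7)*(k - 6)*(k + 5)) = k - 7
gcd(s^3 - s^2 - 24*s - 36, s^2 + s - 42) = s - 6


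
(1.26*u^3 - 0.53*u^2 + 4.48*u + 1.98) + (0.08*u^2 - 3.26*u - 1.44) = 1.26*u^3 - 0.45*u^2 + 1.22*u + 0.54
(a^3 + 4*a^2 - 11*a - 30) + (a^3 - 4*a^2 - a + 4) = 2*a^3 - 12*a - 26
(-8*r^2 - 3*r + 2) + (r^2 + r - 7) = -7*r^2 - 2*r - 5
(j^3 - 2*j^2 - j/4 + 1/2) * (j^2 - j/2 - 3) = j^5 - 5*j^4/2 - 9*j^3/4 + 53*j^2/8 + j/2 - 3/2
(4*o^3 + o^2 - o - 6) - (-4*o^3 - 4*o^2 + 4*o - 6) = 8*o^3 + 5*o^2 - 5*o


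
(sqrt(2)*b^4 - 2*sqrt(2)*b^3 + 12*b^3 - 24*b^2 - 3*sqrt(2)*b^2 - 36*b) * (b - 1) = sqrt(2)*b^5 - 3*sqrt(2)*b^4 + 12*b^4 - 36*b^3 - sqrt(2)*b^3 - 12*b^2 + 3*sqrt(2)*b^2 + 36*b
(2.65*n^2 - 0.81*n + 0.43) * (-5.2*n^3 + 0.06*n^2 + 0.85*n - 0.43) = -13.78*n^5 + 4.371*n^4 - 0.0321000000000003*n^3 - 1.8022*n^2 + 0.7138*n - 0.1849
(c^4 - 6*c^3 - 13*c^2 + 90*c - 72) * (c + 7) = c^5 + c^4 - 55*c^3 - c^2 + 558*c - 504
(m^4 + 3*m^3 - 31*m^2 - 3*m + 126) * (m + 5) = m^5 + 8*m^4 - 16*m^3 - 158*m^2 + 111*m + 630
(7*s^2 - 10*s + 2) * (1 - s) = -7*s^3 + 17*s^2 - 12*s + 2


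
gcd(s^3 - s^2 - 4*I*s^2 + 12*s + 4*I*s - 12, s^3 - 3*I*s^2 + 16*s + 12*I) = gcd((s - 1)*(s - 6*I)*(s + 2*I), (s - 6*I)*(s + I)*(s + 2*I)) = s^2 - 4*I*s + 12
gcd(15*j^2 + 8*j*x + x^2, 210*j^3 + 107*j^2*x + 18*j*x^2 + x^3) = 5*j + x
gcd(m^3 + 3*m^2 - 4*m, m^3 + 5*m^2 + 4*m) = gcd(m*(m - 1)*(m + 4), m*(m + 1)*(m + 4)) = m^2 + 4*m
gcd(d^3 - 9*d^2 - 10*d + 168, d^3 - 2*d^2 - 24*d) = d^2 - 2*d - 24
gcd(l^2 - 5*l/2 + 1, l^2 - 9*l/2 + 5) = l - 2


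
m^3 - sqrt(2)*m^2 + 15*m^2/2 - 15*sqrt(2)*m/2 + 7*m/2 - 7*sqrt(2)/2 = (m + 1/2)*(m + 7)*(m - sqrt(2))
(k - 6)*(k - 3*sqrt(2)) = k^2 - 6*k - 3*sqrt(2)*k + 18*sqrt(2)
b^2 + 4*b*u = b*(b + 4*u)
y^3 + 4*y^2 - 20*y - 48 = (y - 4)*(y + 2)*(y + 6)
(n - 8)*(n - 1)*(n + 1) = n^3 - 8*n^2 - n + 8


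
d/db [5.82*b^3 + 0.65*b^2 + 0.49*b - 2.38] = 17.46*b^2 + 1.3*b + 0.49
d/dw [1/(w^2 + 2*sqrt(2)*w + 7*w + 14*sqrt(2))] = (-2*w - 7 - 2*sqrt(2))/(w^2 + 2*sqrt(2)*w + 7*w + 14*sqrt(2))^2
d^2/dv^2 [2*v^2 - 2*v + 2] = 4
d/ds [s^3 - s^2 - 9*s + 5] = 3*s^2 - 2*s - 9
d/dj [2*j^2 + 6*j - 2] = 4*j + 6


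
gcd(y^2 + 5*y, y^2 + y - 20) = y + 5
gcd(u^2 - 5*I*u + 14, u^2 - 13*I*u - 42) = u - 7*I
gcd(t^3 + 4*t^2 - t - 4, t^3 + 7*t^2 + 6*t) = t + 1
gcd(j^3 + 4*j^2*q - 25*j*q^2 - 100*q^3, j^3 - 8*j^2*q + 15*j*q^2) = -j + 5*q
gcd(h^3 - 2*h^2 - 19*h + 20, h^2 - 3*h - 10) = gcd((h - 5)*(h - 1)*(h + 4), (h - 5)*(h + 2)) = h - 5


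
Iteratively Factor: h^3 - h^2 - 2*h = (h - 2)*(h^2 + h) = h*(h - 2)*(h + 1)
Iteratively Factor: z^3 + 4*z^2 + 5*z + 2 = (z + 1)*(z^2 + 3*z + 2) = (z + 1)*(z + 2)*(z + 1)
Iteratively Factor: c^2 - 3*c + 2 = (c - 2)*(c - 1)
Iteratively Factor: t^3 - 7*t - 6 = (t - 3)*(t^2 + 3*t + 2) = (t - 3)*(t + 2)*(t + 1)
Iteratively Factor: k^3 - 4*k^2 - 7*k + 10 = (k + 2)*(k^2 - 6*k + 5) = (k - 5)*(k + 2)*(k - 1)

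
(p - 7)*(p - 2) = p^2 - 9*p + 14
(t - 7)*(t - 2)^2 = t^3 - 11*t^2 + 32*t - 28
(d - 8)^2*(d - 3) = d^3 - 19*d^2 + 112*d - 192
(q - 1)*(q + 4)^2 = q^3 + 7*q^2 + 8*q - 16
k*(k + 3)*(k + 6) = k^3 + 9*k^2 + 18*k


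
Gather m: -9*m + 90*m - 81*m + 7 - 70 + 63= 0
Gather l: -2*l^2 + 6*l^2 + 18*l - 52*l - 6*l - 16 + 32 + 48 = 4*l^2 - 40*l + 64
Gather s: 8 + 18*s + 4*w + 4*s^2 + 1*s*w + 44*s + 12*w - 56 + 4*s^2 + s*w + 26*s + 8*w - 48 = 8*s^2 + s*(2*w + 88) + 24*w - 96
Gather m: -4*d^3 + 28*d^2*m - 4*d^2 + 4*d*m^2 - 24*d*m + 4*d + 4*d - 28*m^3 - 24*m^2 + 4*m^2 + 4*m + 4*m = -4*d^3 - 4*d^2 + 8*d - 28*m^3 + m^2*(4*d - 20) + m*(28*d^2 - 24*d + 8)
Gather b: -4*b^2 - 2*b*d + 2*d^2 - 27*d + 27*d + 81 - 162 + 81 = -4*b^2 - 2*b*d + 2*d^2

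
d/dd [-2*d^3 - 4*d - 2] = -6*d^2 - 4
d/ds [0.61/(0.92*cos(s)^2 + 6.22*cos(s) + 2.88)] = (1.1224*cos(s) + 3.7942)*sin(s)/(0.92*cos(s)^2 + 6.22*cos(s) + 2.88)^2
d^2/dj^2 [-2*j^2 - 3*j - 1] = -4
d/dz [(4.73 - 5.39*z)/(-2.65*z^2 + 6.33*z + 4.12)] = (-14.2835*z^2 + 25.069*z - 52.1477)/(7.0225*z^4 - 33.549*z^3 + 18.2329*z^2 + 52.1592*z + 16.9744)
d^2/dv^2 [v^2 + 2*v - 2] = 2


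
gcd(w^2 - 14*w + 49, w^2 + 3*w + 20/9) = 1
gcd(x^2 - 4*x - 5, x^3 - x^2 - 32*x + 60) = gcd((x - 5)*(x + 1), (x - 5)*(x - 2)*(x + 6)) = x - 5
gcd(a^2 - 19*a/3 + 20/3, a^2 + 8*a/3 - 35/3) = 1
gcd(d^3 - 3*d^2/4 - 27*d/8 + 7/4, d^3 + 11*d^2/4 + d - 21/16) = d^2 + 5*d/4 - 7/8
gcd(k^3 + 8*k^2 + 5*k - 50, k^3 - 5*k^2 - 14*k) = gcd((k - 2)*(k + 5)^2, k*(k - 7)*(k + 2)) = 1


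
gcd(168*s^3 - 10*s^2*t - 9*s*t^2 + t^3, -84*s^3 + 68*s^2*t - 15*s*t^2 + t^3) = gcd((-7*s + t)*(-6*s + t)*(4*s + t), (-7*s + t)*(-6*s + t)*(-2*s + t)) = 42*s^2 - 13*s*t + t^2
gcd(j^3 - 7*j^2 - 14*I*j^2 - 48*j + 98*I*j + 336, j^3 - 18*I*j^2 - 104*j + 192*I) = j^2 - 14*I*j - 48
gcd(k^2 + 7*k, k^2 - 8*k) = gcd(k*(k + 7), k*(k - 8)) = k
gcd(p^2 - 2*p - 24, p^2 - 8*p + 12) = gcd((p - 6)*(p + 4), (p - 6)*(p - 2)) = p - 6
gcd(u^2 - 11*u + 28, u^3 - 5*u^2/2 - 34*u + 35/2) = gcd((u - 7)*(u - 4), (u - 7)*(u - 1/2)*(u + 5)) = u - 7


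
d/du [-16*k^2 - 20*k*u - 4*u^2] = -20*k - 8*u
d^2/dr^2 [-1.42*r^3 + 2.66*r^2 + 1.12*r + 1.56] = 5.32 - 8.52*r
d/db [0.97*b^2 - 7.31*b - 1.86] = 1.94*b - 7.31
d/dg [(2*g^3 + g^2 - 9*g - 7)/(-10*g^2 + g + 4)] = (-20*g^4 + 4*g^3 - 65*g^2 - 132*g - 29)/(100*g^4 - 20*g^3 - 79*g^2 + 8*g + 16)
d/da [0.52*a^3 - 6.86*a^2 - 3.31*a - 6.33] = 1.56*a^2 - 13.72*a - 3.31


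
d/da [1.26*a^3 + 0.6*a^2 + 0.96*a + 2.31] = 3.78*a^2 + 1.2*a + 0.96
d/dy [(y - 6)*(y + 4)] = 2*y - 2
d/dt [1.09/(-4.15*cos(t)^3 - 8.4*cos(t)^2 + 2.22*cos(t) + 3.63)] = (-13.5705*cos(t)^2 - 18.312*cos(t) + 2.4198)*sin(t)/(4.15*cos(t)^3 + 8.4*cos(t)^2 - 2.22*cos(t) - 3.63)^2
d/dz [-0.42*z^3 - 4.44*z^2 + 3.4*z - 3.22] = -1.26*z^2 - 8.88*z + 3.4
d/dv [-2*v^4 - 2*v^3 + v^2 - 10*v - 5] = -8*v^3 - 6*v^2 + 2*v - 10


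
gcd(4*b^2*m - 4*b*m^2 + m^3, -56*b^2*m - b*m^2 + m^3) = m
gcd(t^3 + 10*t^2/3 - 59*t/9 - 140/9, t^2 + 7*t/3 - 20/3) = t + 4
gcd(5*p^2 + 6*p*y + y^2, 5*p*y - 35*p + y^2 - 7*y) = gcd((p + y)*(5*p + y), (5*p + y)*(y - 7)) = 5*p + y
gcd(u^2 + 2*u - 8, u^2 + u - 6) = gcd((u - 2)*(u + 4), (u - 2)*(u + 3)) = u - 2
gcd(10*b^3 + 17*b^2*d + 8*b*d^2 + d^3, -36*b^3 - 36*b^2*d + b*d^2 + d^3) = b + d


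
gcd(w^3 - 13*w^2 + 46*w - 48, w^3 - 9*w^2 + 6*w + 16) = w^2 - 10*w + 16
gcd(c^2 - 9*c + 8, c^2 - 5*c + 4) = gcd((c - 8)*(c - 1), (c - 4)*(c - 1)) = c - 1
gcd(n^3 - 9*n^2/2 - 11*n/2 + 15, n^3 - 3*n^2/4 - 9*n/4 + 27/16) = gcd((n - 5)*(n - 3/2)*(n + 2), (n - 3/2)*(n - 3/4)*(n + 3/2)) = n - 3/2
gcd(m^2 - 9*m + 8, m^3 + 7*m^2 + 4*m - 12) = m - 1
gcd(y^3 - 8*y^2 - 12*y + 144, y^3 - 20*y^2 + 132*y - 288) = y^2 - 12*y + 36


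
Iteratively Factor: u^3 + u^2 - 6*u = (u - 2)*(u^2 + 3*u) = u*(u - 2)*(u + 3)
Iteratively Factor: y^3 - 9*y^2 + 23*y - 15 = (y - 5)*(y^2 - 4*y + 3) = (y - 5)*(y - 3)*(y - 1)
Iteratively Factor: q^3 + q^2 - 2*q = (q)*(q^2 + q - 2) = q*(q + 2)*(q - 1)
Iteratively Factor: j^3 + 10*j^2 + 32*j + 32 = (j + 4)*(j^2 + 6*j + 8) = (j + 2)*(j + 4)*(j + 4)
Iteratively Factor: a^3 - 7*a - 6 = (a + 2)*(a^2 - 2*a - 3) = (a + 1)*(a + 2)*(a - 3)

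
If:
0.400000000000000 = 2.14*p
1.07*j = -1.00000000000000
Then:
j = -0.93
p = 0.19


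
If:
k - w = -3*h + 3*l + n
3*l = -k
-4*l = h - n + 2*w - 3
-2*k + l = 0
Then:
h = 3*w/2 - 3/2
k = 0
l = 0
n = 7*w/2 - 9/2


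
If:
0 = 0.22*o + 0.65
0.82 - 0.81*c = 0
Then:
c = 1.01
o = -2.95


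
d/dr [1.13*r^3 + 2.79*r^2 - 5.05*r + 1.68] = 3.39*r^2 + 5.58*r - 5.05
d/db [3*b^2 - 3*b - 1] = 6*b - 3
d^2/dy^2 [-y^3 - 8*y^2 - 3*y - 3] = -6*y - 16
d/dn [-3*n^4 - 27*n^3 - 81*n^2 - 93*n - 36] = -12*n^3 - 81*n^2 - 162*n - 93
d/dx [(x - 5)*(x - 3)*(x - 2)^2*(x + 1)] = 5*x^4 - 44*x^3 + 117*x^2 - 82*x - 32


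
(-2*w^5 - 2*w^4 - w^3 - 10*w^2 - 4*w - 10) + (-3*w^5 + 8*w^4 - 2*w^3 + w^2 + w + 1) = -5*w^5 + 6*w^4 - 3*w^3 - 9*w^2 - 3*w - 9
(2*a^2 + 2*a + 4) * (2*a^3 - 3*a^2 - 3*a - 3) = 4*a^5 - 2*a^4 - 4*a^3 - 24*a^2 - 18*a - 12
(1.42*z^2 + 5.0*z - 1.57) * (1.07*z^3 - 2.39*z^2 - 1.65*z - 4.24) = 1.5194*z^5 + 1.9562*z^4 - 15.9729*z^3 - 10.5185*z^2 - 18.6095*z + 6.6568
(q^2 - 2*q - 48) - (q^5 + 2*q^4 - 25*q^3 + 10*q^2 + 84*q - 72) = -q^5 - 2*q^4 + 25*q^3 - 9*q^2 - 86*q + 24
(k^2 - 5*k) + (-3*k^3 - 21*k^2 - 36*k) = -3*k^3 - 20*k^2 - 41*k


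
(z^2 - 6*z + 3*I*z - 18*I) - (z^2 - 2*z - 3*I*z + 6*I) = -4*z + 6*I*z - 24*I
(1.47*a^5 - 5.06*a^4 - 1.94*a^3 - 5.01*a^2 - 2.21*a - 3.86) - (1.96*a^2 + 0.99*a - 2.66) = 1.47*a^5 - 5.06*a^4 - 1.94*a^3 - 6.97*a^2 - 3.2*a - 1.2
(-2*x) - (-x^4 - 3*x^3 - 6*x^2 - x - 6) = x^4 + 3*x^3 + 6*x^2 - x + 6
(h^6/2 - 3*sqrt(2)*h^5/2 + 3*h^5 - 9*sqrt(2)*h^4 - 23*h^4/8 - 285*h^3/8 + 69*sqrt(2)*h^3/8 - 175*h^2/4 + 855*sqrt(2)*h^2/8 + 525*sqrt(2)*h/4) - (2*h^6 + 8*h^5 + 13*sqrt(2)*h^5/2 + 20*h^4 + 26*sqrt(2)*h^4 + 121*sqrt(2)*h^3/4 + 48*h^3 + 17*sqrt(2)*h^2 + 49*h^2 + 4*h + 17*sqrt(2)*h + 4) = -3*h^6/2 - 8*sqrt(2)*h^5 - 5*h^5 - 35*sqrt(2)*h^4 - 183*h^4/8 - 669*h^3/8 - 173*sqrt(2)*h^3/8 - 371*h^2/4 + 719*sqrt(2)*h^2/8 - 4*h + 457*sqrt(2)*h/4 - 4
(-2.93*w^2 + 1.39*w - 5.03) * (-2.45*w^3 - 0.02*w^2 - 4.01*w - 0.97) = 7.1785*w^5 - 3.3469*w^4 + 24.045*w^3 - 2.6312*w^2 + 18.822*w + 4.8791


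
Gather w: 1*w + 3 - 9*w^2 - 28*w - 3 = -9*w^2 - 27*w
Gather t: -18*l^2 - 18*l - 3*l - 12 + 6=-18*l^2 - 21*l - 6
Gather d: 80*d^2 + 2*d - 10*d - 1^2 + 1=80*d^2 - 8*d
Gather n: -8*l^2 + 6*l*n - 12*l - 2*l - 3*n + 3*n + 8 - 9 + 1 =-8*l^2 + 6*l*n - 14*l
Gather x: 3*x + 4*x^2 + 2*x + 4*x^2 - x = 8*x^2 + 4*x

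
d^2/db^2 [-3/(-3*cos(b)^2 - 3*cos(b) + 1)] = 9*(-12*sin(b)^4 + 13*sin(b)^2 + 41*cos(b)/4 - 9*cos(3*b)/4 + 7)/(-3*sin(b)^2 + 3*cos(b) + 2)^3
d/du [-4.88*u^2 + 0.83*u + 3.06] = 0.83 - 9.76*u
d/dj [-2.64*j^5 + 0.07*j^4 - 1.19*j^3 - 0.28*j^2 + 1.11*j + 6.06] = -13.2*j^4 + 0.28*j^3 - 3.57*j^2 - 0.56*j + 1.11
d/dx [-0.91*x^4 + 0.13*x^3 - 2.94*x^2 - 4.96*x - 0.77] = -3.64*x^3 + 0.39*x^2 - 5.88*x - 4.96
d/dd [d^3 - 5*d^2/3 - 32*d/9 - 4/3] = 3*d^2 - 10*d/3 - 32/9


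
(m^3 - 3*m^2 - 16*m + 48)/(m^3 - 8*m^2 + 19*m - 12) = (m + 4)/(m - 1)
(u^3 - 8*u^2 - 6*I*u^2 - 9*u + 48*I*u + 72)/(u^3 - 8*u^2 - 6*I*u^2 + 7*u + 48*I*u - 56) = (u^2 - 6*I*u - 9)/(u^2 - 6*I*u + 7)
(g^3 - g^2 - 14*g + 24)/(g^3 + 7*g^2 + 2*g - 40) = (g - 3)/(g + 5)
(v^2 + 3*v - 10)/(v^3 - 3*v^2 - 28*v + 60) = 1/(v - 6)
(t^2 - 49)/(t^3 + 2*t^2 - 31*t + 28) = (t - 7)/(t^2 - 5*t + 4)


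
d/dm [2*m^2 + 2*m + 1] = 4*m + 2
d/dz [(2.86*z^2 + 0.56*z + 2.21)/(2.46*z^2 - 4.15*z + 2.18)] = (-13.2466*z^2 + 1.5964*z + 10.3923)/(6.0516*z^4 - 20.418*z^3 + 27.9481*z^2 - 18.094*z + 4.7524)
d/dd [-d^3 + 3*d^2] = 3*d*(2 - d)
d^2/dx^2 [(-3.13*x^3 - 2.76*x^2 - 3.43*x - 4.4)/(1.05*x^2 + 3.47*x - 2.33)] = (-2.8421709430404e-14*x^4 - 78.142154*x^3 + 82.218138*x^2 - 248.492112*x - 212.920434)/(1.157625*x^6 + 11.477025*x^5 + 30.22236*x^4 - 9.154207*x^3 - 67.064856*x^2 + 56.514849*x - 12.649337)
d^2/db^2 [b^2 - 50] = 2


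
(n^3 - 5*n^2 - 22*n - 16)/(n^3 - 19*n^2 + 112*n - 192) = (n^2 + 3*n + 2)/(n^2 - 11*n + 24)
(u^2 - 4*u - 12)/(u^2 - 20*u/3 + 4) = 3*(u + 2)/(3*u - 2)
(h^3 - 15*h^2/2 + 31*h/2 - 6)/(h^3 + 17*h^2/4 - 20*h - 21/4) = 2*(2*h^2 - 9*h + 4)/(4*h^2 + 29*h + 7)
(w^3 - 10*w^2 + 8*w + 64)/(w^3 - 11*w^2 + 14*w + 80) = (w - 4)/(w - 5)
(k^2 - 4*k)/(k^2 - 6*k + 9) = k*(k - 4)/(k^2 - 6*k + 9)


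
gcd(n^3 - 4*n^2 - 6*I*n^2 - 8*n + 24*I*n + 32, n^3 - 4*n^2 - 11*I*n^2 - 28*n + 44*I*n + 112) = n^2 + n*(-4 - 4*I) + 16*I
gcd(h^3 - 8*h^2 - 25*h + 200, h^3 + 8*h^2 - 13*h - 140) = h + 5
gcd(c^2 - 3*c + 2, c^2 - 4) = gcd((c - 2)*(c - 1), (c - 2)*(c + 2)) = c - 2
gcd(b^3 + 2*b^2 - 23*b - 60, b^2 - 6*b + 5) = b - 5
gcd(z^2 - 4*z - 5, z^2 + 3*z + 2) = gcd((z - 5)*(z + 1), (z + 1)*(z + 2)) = z + 1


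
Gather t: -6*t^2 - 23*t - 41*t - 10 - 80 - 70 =-6*t^2 - 64*t - 160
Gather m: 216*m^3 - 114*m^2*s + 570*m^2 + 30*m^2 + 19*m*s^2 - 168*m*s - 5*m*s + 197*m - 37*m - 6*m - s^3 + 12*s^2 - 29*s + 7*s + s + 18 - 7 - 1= 216*m^3 + m^2*(600 - 114*s) + m*(19*s^2 - 173*s + 154) - s^3 + 12*s^2 - 21*s + 10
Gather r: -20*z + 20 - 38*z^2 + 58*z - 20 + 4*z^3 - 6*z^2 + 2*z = 4*z^3 - 44*z^2 + 40*z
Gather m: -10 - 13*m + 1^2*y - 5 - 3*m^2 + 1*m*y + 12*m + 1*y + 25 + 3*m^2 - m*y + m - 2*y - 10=0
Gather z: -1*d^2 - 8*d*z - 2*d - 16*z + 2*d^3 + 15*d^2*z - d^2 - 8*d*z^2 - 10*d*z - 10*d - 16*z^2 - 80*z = 2*d^3 - 2*d^2 - 12*d + z^2*(-8*d - 16) + z*(15*d^2 - 18*d - 96)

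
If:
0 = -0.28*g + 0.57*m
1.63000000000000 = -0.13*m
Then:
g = -25.52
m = -12.54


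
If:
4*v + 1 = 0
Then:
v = -1/4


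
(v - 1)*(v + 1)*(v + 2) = v^3 + 2*v^2 - v - 2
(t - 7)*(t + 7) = t^2 - 49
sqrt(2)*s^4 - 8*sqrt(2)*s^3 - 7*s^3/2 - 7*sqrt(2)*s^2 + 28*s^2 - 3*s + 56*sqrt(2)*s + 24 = (s - 8)*(s - 3*sqrt(2))*(s + sqrt(2))*(sqrt(2)*s + 1/2)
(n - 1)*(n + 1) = n^2 - 1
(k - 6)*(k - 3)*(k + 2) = k^3 - 7*k^2 + 36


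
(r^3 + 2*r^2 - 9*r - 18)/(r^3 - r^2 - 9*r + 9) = (r + 2)/(r - 1)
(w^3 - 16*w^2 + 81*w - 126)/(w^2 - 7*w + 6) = (w^2 - 10*w + 21)/(w - 1)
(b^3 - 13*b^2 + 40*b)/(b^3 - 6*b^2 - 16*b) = (b - 5)/(b + 2)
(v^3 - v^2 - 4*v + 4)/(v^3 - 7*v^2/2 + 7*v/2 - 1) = 2*(v + 2)/(2*v - 1)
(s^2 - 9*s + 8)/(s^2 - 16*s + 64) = (s - 1)/(s - 8)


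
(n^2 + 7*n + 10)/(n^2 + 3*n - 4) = (n^2 + 7*n + 10)/(n^2 + 3*n - 4)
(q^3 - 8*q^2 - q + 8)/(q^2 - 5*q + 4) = (q^2 - 7*q - 8)/(q - 4)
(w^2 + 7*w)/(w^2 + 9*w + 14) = w/(w + 2)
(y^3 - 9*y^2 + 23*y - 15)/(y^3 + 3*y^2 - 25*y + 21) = (y - 5)/(y + 7)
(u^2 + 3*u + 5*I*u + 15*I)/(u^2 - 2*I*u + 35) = (u + 3)/(u - 7*I)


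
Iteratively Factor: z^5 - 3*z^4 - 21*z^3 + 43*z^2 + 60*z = (z + 4)*(z^4 - 7*z^3 + 7*z^2 + 15*z) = z*(z + 4)*(z^3 - 7*z^2 + 7*z + 15) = z*(z + 1)*(z + 4)*(z^2 - 8*z + 15) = z*(z - 5)*(z + 1)*(z + 4)*(z - 3)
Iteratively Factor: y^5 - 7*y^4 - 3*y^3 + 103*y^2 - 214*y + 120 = (y - 2)*(y^4 - 5*y^3 - 13*y^2 + 77*y - 60) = (y - 5)*(y - 2)*(y^3 - 13*y + 12) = (y - 5)*(y - 3)*(y - 2)*(y^2 + 3*y - 4) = (y - 5)*(y - 3)*(y - 2)*(y + 4)*(y - 1)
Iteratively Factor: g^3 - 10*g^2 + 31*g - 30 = (g - 2)*(g^2 - 8*g + 15) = (g - 3)*(g - 2)*(g - 5)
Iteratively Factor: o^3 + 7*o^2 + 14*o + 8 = (o + 1)*(o^2 + 6*o + 8) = (o + 1)*(o + 4)*(o + 2)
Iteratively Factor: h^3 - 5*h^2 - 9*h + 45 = (h - 5)*(h^2 - 9) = (h - 5)*(h - 3)*(h + 3)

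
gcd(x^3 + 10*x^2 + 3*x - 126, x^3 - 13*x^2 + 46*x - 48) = x - 3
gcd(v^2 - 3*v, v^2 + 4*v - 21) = v - 3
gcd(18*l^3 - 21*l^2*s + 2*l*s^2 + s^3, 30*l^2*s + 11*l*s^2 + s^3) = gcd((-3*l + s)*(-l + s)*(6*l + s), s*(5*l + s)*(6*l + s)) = 6*l + s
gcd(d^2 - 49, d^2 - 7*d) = d - 7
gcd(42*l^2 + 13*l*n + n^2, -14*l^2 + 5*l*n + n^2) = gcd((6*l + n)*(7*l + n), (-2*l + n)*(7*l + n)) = 7*l + n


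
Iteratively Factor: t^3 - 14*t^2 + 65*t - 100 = (t - 5)*(t^2 - 9*t + 20) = (t - 5)^2*(t - 4)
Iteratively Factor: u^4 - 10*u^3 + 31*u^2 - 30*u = (u - 5)*(u^3 - 5*u^2 + 6*u) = (u - 5)*(u - 3)*(u^2 - 2*u) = (u - 5)*(u - 3)*(u - 2)*(u)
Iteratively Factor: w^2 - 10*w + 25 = (w - 5)*(w - 5)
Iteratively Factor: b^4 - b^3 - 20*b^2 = (b)*(b^3 - b^2 - 20*b) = b*(b + 4)*(b^2 - 5*b) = b^2*(b + 4)*(b - 5)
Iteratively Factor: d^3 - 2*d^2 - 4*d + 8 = (d - 2)*(d^2 - 4) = (d - 2)*(d + 2)*(d - 2)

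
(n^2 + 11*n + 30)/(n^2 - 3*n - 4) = (n^2 + 11*n + 30)/(n^2 - 3*n - 4)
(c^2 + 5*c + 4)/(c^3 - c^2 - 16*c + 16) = (c + 1)/(c^2 - 5*c + 4)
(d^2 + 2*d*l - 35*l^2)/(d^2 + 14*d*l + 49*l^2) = (d - 5*l)/(d + 7*l)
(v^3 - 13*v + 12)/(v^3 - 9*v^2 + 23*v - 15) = (v + 4)/(v - 5)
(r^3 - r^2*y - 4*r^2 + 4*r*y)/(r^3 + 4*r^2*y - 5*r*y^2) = (r - 4)/(r + 5*y)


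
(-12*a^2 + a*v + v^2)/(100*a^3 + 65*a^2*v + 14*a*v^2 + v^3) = (-3*a + v)/(25*a^2 + 10*a*v + v^2)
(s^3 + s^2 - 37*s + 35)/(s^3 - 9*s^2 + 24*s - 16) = (s^2 + 2*s - 35)/(s^2 - 8*s + 16)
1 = 1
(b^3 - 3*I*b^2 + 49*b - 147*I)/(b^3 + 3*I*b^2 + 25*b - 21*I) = (b - 7*I)/(b - I)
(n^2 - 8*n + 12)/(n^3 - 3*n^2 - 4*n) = (-n^2 + 8*n - 12)/(n*(-n^2 + 3*n + 4))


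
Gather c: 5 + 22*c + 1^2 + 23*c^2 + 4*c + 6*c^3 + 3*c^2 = 6*c^3 + 26*c^2 + 26*c + 6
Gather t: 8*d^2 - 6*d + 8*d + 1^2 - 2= 8*d^2 + 2*d - 1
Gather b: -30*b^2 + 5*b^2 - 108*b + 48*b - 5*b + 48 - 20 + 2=-25*b^2 - 65*b + 30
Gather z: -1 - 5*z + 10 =9 - 5*z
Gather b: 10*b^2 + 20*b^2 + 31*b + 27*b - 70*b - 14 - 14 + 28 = 30*b^2 - 12*b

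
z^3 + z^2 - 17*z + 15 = (z - 3)*(z - 1)*(z + 5)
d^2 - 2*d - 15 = (d - 5)*(d + 3)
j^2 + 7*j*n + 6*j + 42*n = (j + 6)*(j + 7*n)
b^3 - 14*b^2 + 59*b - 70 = (b - 7)*(b - 5)*(b - 2)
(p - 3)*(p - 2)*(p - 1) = p^3 - 6*p^2 + 11*p - 6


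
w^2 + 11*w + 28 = (w + 4)*(w + 7)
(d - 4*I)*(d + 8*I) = d^2 + 4*I*d + 32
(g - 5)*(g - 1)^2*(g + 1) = g^4 - 6*g^3 + 4*g^2 + 6*g - 5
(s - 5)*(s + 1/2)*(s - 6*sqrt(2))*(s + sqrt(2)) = s^4 - 5*sqrt(2)*s^3 - 9*s^3/2 - 29*s^2/2 + 45*sqrt(2)*s^2/2 + 25*sqrt(2)*s/2 + 54*s + 30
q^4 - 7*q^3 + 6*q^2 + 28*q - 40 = (q - 5)*(q - 2)^2*(q + 2)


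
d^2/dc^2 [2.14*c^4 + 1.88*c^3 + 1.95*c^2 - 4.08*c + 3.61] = 25.68*c^2 + 11.28*c + 3.9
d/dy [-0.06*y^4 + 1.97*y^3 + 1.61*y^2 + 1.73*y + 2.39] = -0.24*y^3 + 5.91*y^2 + 3.22*y + 1.73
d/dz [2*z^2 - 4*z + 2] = 4*z - 4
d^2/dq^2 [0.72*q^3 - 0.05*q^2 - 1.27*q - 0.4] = 4.32*q - 0.1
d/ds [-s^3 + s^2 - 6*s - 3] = -3*s^2 + 2*s - 6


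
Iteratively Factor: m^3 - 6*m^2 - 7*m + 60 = (m + 3)*(m^2 - 9*m + 20) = (m - 5)*(m + 3)*(m - 4)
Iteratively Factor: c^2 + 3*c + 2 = (c + 1)*(c + 2)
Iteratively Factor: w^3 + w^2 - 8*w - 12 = (w - 3)*(w^2 + 4*w + 4) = (w - 3)*(w + 2)*(w + 2)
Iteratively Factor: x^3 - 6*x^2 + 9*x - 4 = (x - 1)*(x^2 - 5*x + 4) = (x - 4)*(x - 1)*(x - 1)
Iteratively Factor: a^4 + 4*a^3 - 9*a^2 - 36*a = (a + 4)*(a^3 - 9*a) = (a - 3)*(a + 4)*(a^2 + 3*a) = (a - 3)*(a + 3)*(a + 4)*(a)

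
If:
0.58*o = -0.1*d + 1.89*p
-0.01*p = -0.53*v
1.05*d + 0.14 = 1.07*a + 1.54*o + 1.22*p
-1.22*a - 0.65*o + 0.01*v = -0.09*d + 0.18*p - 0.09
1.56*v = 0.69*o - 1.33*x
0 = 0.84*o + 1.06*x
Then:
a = 0.07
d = -0.07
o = -0.00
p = -0.00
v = -0.00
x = 0.00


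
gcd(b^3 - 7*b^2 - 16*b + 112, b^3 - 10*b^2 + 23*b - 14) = b - 7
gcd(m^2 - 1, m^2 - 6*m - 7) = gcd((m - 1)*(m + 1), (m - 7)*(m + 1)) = m + 1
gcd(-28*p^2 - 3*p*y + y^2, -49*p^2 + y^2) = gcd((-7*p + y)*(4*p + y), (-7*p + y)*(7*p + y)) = -7*p + y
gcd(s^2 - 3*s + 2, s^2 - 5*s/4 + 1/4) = s - 1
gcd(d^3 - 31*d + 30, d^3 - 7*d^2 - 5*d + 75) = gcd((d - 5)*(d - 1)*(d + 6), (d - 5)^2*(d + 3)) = d - 5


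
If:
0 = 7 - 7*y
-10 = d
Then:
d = -10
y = 1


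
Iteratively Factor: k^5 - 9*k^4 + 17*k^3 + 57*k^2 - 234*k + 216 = (k - 3)*(k^4 - 6*k^3 - k^2 + 54*k - 72) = (k - 3)*(k + 3)*(k^3 - 9*k^2 + 26*k - 24) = (k - 3)^2*(k + 3)*(k^2 - 6*k + 8) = (k - 3)^2*(k - 2)*(k + 3)*(k - 4)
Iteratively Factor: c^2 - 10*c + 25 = (c - 5)*(c - 5)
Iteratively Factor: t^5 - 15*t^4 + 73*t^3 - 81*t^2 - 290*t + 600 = (t - 5)*(t^4 - 10*t^3 + 23*t^2 + 34*t - 120) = (t - 5)*(t - 4)*(t^3 - 6*t^2 - t + 30) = (t - 5)^2*(t - 4)*(t^2 - t - 6) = (t - 5)^2*(t - 4)*(t + 2)*(t - 3)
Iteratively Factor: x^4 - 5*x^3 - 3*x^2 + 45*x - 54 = (x - 3)*(x^3 - 2*x^2 - 9*x + 18) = (x - 3)*(x + 3)*(x^2 - 5*x + 6) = (x - 3)*(x - 2)*(x + 3)*(x - 3)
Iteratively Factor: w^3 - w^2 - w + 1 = (w + 1)*(w^2 - 2*w + 1) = (w - 1)*(w + 1)*(w - 1)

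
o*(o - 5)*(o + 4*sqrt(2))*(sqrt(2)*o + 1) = sqrt(2)*o^4 - 5*sqrt(2)*o^3 + 9*o^3 - 45*o^2 + 4*sqrt(2)*o^2 - 20*sqrt(2)*o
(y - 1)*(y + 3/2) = y^2 + y/2 - 3/2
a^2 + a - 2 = (a - 1)*(a + 2)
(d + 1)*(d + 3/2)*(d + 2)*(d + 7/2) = d^4 + 8*d^3 + 89*d^2/4 + 103*d/4 + 21/2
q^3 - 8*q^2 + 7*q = q*(q - 7)*(q - 1)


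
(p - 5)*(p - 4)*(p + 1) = p^3 - 8*p^2 + 11*p + 20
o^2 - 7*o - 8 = (o - 8)*(o + 1)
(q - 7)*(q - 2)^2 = q^3 - 11*q^2 + 32*q - 28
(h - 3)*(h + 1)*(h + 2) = h^3 - 7*h - 6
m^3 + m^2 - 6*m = m*(m - 2)*(m + 3)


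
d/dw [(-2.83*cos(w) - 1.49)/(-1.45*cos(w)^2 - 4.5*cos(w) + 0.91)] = (4.1035*cos(w)^2 + 4.321*cos(w) + 9.2803)*sin(w)/(2.1025*cos(w)^4 + 13.05*cos(w)^3 + 17.611*cos(w)^2 - 8.19*cos(w) + 0.8281)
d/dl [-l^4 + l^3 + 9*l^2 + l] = -4*l^3 + 3*l^2 + 18*l + 1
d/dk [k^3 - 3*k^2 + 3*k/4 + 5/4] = 3*k^2 - 6*k + 3/4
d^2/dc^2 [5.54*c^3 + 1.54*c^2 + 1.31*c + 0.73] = 33.24*c + 3.08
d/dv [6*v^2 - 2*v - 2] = 12*v - 2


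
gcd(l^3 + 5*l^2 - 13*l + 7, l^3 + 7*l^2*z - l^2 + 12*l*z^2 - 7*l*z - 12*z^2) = l - 1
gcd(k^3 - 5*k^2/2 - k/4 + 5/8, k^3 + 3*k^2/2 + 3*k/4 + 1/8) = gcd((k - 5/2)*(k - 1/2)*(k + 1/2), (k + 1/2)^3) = k + 1/2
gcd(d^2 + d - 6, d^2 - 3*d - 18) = d + 3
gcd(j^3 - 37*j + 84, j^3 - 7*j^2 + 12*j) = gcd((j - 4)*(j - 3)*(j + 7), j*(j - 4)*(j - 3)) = j^2 - 7*j + 12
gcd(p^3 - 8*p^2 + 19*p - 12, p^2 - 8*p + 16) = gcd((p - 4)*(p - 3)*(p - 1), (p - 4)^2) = p - 4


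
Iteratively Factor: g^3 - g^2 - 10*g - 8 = (g + 1)*(g^2 - 2*g - 8) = (g + 1)*(g + 2)*(g - 4)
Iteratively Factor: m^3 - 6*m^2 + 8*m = (m - 2)*(m^2 - 4*m) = m*(m - 2)*(m - 4)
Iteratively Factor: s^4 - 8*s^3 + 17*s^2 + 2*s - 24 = (s - 2)*(s^3 - 6*s^2 + 5*s + 12) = (s - 2)*(s + 1)*(s^2 - 7*s + 12) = (s - 4)*(s - 2)*(s + 1)*(s - 3)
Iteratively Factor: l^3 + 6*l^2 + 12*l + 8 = (l + 2)*(l^2 + 4*l + 4) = (l + 2)^2*(l + 2)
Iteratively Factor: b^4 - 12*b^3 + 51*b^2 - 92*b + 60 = (b - 2)*(b^3 - 10*b^2 + 31*b - 30) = (b - 5)*(b - 2)*(b^2 - 5*b + 6) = (b - 5)*(b - 2)^2*(b - 3)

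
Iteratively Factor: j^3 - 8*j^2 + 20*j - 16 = (j - 2)*(j^2 - 6*j + 8) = (j - 4)*(j - 2)*(j - 2)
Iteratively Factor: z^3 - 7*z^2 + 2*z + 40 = (z - 5)*(z^2 - 2*z - 8) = (z - 5)*(z + 2)*(z - 4)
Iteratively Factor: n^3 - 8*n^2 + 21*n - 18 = (n - 3)*(n^2 - 5*n + 6) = (n - 3)*(n - 2)*(n - 3)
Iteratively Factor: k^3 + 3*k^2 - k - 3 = (k + 3)*(k^2 - 1) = (k + 1)*(k + 3)*(k - 1)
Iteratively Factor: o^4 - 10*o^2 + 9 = (o - 3)*(o^3 + 3*o^2 - o - 3) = (o - 3)*(o + 1)*(o^2 + 2*o - 3) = (o - 3)*(o - 1)*(o + 1)*(o + 3)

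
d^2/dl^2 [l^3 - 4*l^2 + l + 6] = 6*l - 8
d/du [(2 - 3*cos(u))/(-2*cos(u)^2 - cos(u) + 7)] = (-6*sin(u)^2 - 8*cos(u) + 25)*sin(u)/(cos(u) + cos(2*u) - 6)^2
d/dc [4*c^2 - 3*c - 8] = 8*c - 3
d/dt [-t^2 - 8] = -2*t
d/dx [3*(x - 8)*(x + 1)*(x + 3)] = 9*x^2 - 24*x - 87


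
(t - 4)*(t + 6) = t^2 + 2*t - 24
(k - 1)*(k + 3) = k^2 + 2*k - 3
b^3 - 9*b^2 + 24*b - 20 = (b - 5)*(b - 2)^2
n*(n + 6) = n^2 + 6*n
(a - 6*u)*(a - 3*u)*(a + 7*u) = a^3 - 2*a^2*u - 45*a*u^2 + 126*u^3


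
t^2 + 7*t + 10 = (t + 2)*(t + 5)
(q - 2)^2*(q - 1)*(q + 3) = q^4 - 2*q^3 - 7*q^2 + 20*q - 12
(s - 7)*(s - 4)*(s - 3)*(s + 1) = s^4 - 13*s^3 + 47*s^2 - 23*s - 84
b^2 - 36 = (b - 6)*(b + 6)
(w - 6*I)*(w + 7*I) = w^2 + I*w + 42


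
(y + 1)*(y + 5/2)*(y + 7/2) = y^3 + 7*y^2 + 59*y/4 + 35/4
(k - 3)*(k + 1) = k^2 - 2*k - 3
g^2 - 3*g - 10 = (g - 5)*(g + 2)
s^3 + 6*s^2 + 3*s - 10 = (s - 1)*(s + 2)*(s + 5)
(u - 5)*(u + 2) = u^2 - 3*u - 10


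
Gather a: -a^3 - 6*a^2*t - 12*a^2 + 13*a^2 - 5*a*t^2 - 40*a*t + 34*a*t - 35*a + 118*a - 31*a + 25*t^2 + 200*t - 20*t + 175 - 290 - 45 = -a^3 + a^2*(1 - 6*t) + a*(-5*t^2 - 6*t + 52) + 25*t^2 + 180*t - 160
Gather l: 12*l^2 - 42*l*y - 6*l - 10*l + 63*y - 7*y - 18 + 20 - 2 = 12*l^2 + l*(-42*y - 16) + 56*y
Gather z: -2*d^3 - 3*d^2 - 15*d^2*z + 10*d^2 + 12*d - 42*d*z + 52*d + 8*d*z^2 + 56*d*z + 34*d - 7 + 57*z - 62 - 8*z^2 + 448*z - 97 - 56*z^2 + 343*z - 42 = -2*d^3 + 7*d^2 + 98*d + z^2*(8*d - 64) + z*(-15*d^2 + 14*d + 848) - 208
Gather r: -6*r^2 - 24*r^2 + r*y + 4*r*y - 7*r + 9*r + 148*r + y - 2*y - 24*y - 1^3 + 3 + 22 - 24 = -30*r^2 + r*(5*y + 150) - 25*y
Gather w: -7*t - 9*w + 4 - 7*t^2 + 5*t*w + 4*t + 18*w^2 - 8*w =-7*t^2 - 3*t + 18*w^2 + w*(5*t - 17) + 4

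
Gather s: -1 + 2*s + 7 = 2*s + 6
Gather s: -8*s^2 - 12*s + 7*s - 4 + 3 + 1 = -8*s^2 - 5*s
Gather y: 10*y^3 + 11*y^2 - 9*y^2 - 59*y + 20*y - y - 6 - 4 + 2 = 10*y^3 + 2*y^2 - 40*y - 8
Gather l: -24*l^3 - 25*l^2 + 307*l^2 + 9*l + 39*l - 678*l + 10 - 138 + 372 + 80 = -24*l^3 + 282*l^2 - 630*l + 324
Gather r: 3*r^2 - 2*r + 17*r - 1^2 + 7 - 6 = 3*r^2 + 15*r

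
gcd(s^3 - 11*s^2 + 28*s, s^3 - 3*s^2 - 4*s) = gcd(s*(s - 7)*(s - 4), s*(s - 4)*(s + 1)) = s^2 - 4*s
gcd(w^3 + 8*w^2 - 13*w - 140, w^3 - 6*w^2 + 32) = w - 4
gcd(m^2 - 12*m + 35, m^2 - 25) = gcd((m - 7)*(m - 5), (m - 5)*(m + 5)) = m - 5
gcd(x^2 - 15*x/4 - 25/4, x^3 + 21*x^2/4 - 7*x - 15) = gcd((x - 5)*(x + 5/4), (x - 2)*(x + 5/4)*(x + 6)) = x + 5/4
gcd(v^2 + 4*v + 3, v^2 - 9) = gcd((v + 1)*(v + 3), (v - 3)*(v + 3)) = v + 3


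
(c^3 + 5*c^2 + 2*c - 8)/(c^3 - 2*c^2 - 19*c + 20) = (c + 2)/(c - 5)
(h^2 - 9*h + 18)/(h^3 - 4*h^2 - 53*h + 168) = (h - 6)/(h^2 - h - 56)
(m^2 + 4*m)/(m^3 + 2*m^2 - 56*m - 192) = m/(m^2 - 2*m - 48)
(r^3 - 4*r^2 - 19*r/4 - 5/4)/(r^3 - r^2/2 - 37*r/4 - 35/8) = 2*(2*r^2 - 9*r - 5)/(4*r^2 - 4*r - 35)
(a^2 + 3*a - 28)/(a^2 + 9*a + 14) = (a - 4)/(a + 2)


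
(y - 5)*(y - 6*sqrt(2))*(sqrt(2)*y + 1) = sqrt(2)*y^3 - 11*y^2 - 5*sqrt(2)*y^2 - 6*sqrt(2)*y + 55*y + 30*sqrt(2)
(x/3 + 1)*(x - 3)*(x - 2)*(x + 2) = x^4/3 - 13*x^2/3 + 12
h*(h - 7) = h^2 - 7*h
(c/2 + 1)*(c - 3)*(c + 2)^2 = c^4/2 + 3*c^3/2 - 3*c^2 - 14*c - 12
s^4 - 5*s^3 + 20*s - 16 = (s - 4)*(s - 2)*(s - 1)*(s + 2)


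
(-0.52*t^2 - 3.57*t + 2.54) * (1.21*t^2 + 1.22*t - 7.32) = -0.6292*t^4 - 4.9541*t^3 + 2.5244*t^2 + 29.2312*t - 18.5928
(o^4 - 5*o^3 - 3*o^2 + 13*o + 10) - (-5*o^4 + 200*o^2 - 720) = 6*o^4 - 5*o^3 - 203*o^2 + 13*o + 730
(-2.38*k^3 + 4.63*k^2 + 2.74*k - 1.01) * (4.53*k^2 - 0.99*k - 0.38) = -10.7814*k^5 + 23.3301*k^4 + 8.7329*k^3 - 9.0473*k^2 - 0.0413000000000001*k + 0.3838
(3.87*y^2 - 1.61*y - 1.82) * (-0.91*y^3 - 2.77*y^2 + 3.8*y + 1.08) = -3.5217*y^5 - 9.2548*y^4 + 20.8219*y^3 + 3.103*y^2 - 8.6548*y - 1.9656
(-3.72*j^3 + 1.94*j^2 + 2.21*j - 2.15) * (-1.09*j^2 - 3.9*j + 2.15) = 4.0548*j^5 + 12.3934*j^4 - 17.9729*j^3 - 2.1045*j^2 + 13.1365*j - 4.6225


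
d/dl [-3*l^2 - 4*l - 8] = -6*l - 4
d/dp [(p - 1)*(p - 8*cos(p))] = p + (p - 1)*(8*sin(p) + 1) - 8*cos(p)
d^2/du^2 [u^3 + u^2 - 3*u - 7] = 6*u + 2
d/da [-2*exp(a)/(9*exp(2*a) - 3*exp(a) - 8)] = (18*exp(2*a) + 16)*exp(a)/(81*exp(4*a) - 54*exp(3*a) - 135*exp(2*a) + 48*exp(a) + 64)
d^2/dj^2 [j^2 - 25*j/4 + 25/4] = 2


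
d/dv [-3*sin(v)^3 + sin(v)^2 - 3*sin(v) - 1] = (-9*sin(v)^2 + 2*sin(v) - 3)*cos(v)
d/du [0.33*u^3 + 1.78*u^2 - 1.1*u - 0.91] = 0.99*u^2 + 3.56*u - 1.1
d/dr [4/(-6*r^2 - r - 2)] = 4*(12*r + 1)/(6*r^2 + r + 2)^2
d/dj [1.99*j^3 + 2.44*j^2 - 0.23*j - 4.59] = 5.97*j^2 + 4.88*j - 0.23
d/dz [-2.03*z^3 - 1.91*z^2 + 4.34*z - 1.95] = -6.09*z^2 - 3.82*z + 4.34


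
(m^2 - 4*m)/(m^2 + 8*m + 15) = m*(m - 4)/(m^2 + 8*m + 15)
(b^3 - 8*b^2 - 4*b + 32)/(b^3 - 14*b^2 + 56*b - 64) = (b + 2)/(b - 4)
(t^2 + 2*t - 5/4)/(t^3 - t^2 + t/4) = (2*t + 5)/(t*(2*t - 1))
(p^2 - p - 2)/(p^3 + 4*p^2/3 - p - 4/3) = 3*(p - 2)/(3*p^2 + p - 4)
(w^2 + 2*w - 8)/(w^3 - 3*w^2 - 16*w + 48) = (w - 2)/(w^2 - 7*w + 12)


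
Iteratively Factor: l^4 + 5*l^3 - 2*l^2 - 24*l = (l + 3)*(l^3 + 2*l^2 - 8*l) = l*(l + 3)*(l^2 + 2*l - 8) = l*(l + 3)*(l + 4)*(l - 2)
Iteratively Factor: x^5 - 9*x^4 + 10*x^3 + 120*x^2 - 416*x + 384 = (x - 3)*(x^4 - 6*x^3 - 8*x^2 + 96*x - 128) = (x - 3)*(x - 2)*(x^3 - 4*x^2 - 16*x + 64) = (x - 3)*(x - 2)*(x + 4)*(x^2 - 8*x + 16) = (x - 4)*(x - 3)*(x - 2)*(x + 4)*(x - 4)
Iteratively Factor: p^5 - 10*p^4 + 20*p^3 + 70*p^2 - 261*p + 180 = (p - 5)*(p^4 - 5*p^3 - 5*p^2 + 45*p - 36) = (p - 5)*(p - 4)*(p^3 - p^2 - 9*p + 9) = (p - 5)*(p - 4)*(p - 3)*(p^2 + 2*p - 3) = (p - 5)*(p - 4)*(p - 3)*(p + 3)*(p - 1)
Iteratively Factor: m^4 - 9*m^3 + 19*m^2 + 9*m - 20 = (m - 4)*(m^3 - 5*m^2 - m + 5) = (m - 5)*(m - 4)*(m^2 - 1) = (m - 5)*(m - 4)*(m + 1)*(m - 1)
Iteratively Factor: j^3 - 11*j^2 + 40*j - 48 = (j - 4)*(j^2 - 7*j + 12) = (j - 4)*(j - 3)*(j - 4)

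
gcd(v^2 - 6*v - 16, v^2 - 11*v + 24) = v - 8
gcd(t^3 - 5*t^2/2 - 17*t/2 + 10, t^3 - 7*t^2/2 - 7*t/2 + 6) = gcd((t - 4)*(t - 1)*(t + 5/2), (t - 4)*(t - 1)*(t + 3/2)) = t^2 - 5*t + 4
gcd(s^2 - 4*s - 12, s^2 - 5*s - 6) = s - 6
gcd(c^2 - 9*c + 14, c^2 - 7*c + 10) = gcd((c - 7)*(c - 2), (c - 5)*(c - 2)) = c - 2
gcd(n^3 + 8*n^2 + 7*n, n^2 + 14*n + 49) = n + 7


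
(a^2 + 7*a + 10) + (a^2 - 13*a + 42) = 2*a^2 - 6*a + 52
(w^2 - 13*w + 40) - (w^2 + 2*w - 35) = 75 - 15*w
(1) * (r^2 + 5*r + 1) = r^2 + 5*r + 1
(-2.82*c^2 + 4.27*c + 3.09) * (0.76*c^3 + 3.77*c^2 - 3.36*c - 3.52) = -2.1432*c^5 - 7.3862*c^4 + 27.9215*c^3 + 7.2285*c^2 - 25.4128*c - 10.8768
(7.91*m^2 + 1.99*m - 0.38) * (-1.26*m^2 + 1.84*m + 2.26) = -9.9666*m^4 + 12.047*m^3 + 22.017*m^2 + 3.7982*m - 0.8588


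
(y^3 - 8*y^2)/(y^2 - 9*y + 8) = y^2/(y - 1)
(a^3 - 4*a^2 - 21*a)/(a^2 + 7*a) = (a^2 - 4*a - 21)/(a + 7)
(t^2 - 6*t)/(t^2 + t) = (t - 6)/(t + 1)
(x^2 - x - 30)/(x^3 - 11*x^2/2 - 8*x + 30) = 2*(x + 5)/(2*x^2 + x - 10)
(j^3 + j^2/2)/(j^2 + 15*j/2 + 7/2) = j^2/(j + 7)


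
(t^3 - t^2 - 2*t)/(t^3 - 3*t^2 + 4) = t/(t - 2)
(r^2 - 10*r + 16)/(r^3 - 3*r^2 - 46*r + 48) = (r - 2)/(r^2 + 5*r - 6)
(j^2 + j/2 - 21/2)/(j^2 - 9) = (j + 7/2)/(j + 3)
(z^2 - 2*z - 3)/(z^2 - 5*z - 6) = (z - 3)/(z - 6)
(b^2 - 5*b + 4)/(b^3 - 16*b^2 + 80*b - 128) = (b - 1)/(b^2 - 12*b + 32)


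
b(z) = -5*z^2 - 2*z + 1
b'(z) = -10*z - 2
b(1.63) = -15.54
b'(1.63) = -18.30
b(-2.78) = -32.08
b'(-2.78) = 25.80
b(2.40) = -32.60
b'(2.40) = -26.00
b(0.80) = -3.80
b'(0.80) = -10.00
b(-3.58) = -55.92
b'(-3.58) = 33.80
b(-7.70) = -280.05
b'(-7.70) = 75.00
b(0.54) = -1.54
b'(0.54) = -7.40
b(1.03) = -6.36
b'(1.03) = -12.30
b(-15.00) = -1094.00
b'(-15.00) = 148.00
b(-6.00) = -167.00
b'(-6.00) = 58.00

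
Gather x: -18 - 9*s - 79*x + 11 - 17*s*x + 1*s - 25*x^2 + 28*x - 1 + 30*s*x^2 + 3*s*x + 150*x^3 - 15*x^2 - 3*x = -8*s + 150*x^3 + x^2*(30*s - 40) + x*(-14*s - 54) - 8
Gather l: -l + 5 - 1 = 4 - l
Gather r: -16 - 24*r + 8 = -24*r - 8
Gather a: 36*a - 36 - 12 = 36*a - 48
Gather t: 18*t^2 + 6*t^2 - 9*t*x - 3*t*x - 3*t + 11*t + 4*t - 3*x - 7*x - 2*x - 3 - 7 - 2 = 24*t^2 + t*(12 - 12*x) - 12*x - 12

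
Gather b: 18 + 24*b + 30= 24*b + 48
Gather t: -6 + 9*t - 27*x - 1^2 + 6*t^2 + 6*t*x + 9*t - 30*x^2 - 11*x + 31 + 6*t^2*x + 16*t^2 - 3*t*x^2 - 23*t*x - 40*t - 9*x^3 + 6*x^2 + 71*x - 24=t^2*(6*x + 22) + t*(-3*x^2 - 17*x - 22) - 9*x^3 - 24*x^2 + 33*x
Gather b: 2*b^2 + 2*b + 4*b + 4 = 2*b^2 + 6*b + 4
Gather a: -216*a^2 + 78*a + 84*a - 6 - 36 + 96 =-216*a^2 + 162*a + 54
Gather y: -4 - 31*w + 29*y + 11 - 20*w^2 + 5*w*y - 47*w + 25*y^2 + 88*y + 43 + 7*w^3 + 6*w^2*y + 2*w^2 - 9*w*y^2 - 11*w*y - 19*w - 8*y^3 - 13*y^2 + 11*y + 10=7*w^3 - 18*w^2 - 97*w - 8*y^3 + y^2*(12 - 9*w) + y*(6*w^2 - 6*w + 128) + 60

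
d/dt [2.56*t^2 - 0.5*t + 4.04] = 5.12*t - 0.5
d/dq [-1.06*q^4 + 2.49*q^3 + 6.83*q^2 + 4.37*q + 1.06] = -4.24*q^3 + 7.47*q^2 + 13.66*q + 4.37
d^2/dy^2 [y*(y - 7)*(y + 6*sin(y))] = -6*y^2*sin(y) + 42*y*sin(y) + 24*y*cos(y) + 6*y + 12*sin(y) - 84*cos(y) - 14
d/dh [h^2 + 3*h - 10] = 2*h + 3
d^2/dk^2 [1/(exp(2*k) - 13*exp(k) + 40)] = ((13 - 4*exp(k))*(exp(2*k) - 13*exp(k) + 40) + 2*(2*exp(k) - 13)^2*exp(k))*exp(k)/(exp(2*k) - 13*exp(k) + 40)^3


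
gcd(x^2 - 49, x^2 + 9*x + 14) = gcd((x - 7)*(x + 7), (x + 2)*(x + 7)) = x + 7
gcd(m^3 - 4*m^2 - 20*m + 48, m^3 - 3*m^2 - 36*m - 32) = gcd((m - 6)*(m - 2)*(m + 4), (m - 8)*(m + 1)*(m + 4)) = m + 4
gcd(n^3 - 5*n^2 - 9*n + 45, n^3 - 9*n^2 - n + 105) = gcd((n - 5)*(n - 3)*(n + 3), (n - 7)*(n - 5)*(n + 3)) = n^2 - 2*n - 15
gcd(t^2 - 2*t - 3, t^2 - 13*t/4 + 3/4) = t - 3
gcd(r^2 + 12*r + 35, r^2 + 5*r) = r + 5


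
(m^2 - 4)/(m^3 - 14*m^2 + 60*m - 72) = (m + 2)/(m^2 - 12*m + 36)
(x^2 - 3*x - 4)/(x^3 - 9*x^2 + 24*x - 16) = (x + 1)/(x^2 - 5*x + 4)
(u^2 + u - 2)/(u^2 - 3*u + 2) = (u + 2)/(u - 2)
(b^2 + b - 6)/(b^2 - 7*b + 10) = (b + 3)/(b - 5)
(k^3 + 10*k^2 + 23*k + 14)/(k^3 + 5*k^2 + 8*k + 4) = (k + 7)/(k + 2)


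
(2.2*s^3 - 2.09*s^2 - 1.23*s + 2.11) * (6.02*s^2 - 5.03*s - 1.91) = 13.244*s^5 - 23.6478*s^4 - 1.0939*s^3 + 22.881*s^2 - 8.264*s - 4.0301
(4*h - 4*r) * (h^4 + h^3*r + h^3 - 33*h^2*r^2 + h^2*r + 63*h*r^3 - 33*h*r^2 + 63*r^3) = 4*h^5 + 4*h^4 - 136*h^3*r^2 + 384*h^2*r^3 - 136*h^2*r^2 - 252*h*r^4 + 384*h*r^3 - 252*r^4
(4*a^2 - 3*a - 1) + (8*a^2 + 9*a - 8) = 12*a^2 + 6*a - 9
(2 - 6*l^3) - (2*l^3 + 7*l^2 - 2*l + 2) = -8*l^3 - 7*l^2 + 2*l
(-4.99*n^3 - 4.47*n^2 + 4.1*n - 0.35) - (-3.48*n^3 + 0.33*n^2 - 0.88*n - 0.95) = -1.51*n^3 - 4.8*n^2 + 4.98*n + 0.6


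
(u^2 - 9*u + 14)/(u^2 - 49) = (u - 2)/(u + 7)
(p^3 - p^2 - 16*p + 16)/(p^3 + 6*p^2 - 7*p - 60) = (p^2 - 5*p + 4)/(p^2 + 2*p - 15)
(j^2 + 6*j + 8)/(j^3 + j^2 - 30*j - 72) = (j + 2)/(j^2 - 3*j - 18)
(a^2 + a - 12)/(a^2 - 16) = (a - 3)/(a - 4)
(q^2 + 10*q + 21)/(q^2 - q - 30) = (q^2 + 10*q + 21)/(q^2 - q - 30)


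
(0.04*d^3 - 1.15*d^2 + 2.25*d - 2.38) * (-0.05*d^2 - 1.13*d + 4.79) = -0.002*d^5 + 0.0123*d^4 + 1.3786*d^3 - 7.932*d^2 + 13.4669*d - 11.4002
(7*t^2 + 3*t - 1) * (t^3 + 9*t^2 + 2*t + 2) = 7*t^5 + 66*t^4 + 40*t^3 + 11*t^2 + 4*t - 2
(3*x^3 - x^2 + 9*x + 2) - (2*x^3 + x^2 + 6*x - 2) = x^3 - 2*x^2 + 3*x + 4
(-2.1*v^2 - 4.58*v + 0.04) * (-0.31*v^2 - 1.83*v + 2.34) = 0.651*v^4 + 5.2628*v^3 + 3.455*v^2 - 10.7904*v + 0.0936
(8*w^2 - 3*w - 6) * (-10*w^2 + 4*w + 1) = -80*w^4 + 62*w^3 + 56*w^2 - 27*w - 6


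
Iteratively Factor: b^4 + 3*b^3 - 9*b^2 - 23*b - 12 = (b + 4)*(b^3 - b^2 - 5*b - 3) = (b + 1)*(b + 4)*(b^2 - 2*b - 3) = (b - 3)*(b + 1)*(b + 4)*(b + 1)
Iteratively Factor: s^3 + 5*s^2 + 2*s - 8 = (s + 2)*(s^2 + 3*s - 4) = (s + 2)*(s + 4)*(s - 1)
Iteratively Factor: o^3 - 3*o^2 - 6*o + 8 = (o + 2)*(o^2 - 5*o + 4) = (o - 4)*(o + 2)*(o - 1)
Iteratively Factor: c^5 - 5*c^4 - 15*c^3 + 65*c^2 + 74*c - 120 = (c - 1)*(c^4 - 4*c^3 - 19*c^2 + 46*c + 120) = (c - 4)*(c - 1)*(c^3 - 19*c - 30) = (c - 5)*(c - 4)*(c - 1)*(c^2 + 5*c + 6) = (c - 5)*(c - 4)*(c - 1)*(c + 2)*(c + 3)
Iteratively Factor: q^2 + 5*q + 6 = (q + 3)*(q + 2)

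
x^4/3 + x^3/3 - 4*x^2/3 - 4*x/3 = x*(x/3 + 1/3)*(x - 2)*(x + 2)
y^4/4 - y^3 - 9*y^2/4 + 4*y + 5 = (y/2 + 1/2)*(y/2 + 1)*(y - 5)*(y - 2)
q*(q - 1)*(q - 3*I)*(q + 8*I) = q^4 - q^3 + 5*I*q^3 + 24*q^2 - 5*I*q^2 - 24*q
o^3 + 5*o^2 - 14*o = o*(o - 2)*(o + 7)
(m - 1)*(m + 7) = m^2 + 6*m - 7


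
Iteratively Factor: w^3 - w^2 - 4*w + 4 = (w + 2)*(w^2 - 3*w + 2) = (w - 1)*(w + 2)*(w - 2)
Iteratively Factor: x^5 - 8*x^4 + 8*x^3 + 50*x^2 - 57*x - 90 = (x - 5)*(x^4 - 3*x^3 - 7*x^2 + 15*x + 18) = (x - 5)*(x - 3)*(x^3 - 7*x - 6) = (x - 5)*(x - 3)^2*(x^2 + 3*x + 2) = (x - 5)*(x - 3)^2*(x + 2)*(x + 1)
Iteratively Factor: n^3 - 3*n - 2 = (n - 2)*(n^2 + 2*n + 1) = (n - 2)*(n + 1)*(n + 1)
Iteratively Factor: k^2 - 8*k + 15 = (k - 3)*(k - 5)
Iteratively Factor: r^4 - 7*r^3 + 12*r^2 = (r)*(r^3 - 7*r^2 + 12*r) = r*(r - 4)*(r^2 - 3*r) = r^2*(r - 4)*(r - 3)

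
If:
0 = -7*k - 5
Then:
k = -5/7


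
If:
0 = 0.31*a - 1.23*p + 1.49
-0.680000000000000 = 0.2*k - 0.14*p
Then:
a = 3.96774193548387*p - 4.80645161290323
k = 0.7*p - 3.4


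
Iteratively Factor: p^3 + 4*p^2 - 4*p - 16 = (p + 2)*(p^2 + 2*p - 8) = (p + 2)*(p + 4)*(p - 2)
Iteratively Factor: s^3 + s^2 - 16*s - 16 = (s - 4)*(s^2 + 5*s + 4) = (s - 4)*(s + 1)*(s + 4)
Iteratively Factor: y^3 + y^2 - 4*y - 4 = (y + 1)*(y^2 - 4) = (y - 2)*(y + 1)*(y + 2)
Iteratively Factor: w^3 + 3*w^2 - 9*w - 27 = (w - 3)*(w^2 + 6*w + 9) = (w - 3)*(w + 3)*(w + 3)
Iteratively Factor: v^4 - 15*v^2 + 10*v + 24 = (v - 2)*(v^3 + 2*v^2 - 11*v - 12) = (v - 2)*(v + 1)*(v^2 + v - 12) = (v - 3)*(v - 2)*(v + 1)*(v + 4)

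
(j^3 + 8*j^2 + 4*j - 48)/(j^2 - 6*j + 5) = (j^3 + 8*j^2 + 4*j - 48)/(j^2 - 6*j + 5)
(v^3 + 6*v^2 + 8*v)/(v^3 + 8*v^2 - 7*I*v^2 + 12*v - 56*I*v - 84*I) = v*(v + 4)/(v^2 + v*(6 - 7*I) - 42*I)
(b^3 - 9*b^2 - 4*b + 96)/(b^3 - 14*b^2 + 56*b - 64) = (b + 3)/(b - 2)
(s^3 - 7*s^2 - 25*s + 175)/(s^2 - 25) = s - 7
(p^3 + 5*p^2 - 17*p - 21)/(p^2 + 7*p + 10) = (p^3 + 5*p^2 - 17*p - 21)/(p^2 + 7*p + 10)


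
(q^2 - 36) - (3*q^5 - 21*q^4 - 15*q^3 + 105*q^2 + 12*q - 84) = -3*q^5 + 21*q^4 + 15*q^3 - 104*q^2 - 12*q + 48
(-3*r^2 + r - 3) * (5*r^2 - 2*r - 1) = -15*r^4 + 11*r^3 - 14*r^2 + 5*r + 3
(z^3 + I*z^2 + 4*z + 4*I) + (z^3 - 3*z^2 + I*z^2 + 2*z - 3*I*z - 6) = 2*z^3 - 3*z^2 + 2*I*z^2 + 6*z - 3*I*z - 6 + 4*I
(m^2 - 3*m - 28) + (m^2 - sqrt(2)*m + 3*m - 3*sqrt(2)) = 2*m^2 - sqrt(2)*m - 28 - 3*sqrt(2)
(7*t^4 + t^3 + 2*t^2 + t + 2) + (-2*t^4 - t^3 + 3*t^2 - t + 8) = 5*t^4 + 5*t^2 + 10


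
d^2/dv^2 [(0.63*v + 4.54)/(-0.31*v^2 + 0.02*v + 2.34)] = ((0.62*v - 0.02)*(0.63*v + 4.54)*(1.24*v - 0.04) + (1.1718*v + 2.7896)*(-0.31*v^2 + 0.02*v + 2.34))/(-0.31*v^2 + 0.02*v + 2.34)^3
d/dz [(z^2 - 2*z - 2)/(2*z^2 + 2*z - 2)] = (3*z^2/2 + z + 2)/(z^4 + 2*z^3 - z^2 - 2*z + 1)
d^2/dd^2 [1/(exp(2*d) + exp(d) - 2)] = (2*(2*exp(d) + 1)^2*exp(d) - (4*exp(d) + 1)*(exp(2*d) + exp(d) - 2))*exp(d)/(exp(2*d) + exp(d) - 2)^3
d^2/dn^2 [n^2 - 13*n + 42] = 2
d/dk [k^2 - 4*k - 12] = 2*k - 4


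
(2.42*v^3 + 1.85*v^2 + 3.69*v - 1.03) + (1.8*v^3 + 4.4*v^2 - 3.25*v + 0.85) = 4.22*v^3 + 6.25*v^2 + 0.44*v - 0.18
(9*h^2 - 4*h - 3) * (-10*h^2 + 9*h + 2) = -90*h^4 + 121*h^3 + 12*h^2 - 35*h - 6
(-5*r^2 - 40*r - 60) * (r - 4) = -5*r^3 - 20*r^2 + 100*r + 240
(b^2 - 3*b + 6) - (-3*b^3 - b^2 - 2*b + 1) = 3*b^3 + 2*b^2 - b + 5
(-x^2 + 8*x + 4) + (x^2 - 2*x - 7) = 6*x - 3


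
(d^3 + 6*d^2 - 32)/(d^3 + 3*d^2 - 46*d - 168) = (d^2 + 2*d - 8)/(d^2 - d - 42)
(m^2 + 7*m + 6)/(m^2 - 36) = (m + 1)/(m - 6)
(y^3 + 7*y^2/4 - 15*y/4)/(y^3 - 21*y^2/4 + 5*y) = (y + 3)/(y - 4)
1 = 1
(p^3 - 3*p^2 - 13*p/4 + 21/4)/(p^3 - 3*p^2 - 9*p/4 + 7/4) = (2*p^2 + p - 3)/(2*p^2 + p - 1)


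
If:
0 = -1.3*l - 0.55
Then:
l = -0.42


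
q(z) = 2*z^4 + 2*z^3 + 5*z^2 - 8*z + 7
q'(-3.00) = -200.00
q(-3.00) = 184.00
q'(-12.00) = -13088.00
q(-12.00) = 38839.00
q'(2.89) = 264.11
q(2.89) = 213.43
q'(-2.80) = -164.58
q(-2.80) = 147.63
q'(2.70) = 220.20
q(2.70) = 167.50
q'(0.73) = 5.61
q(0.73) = 5.17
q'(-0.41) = -11.64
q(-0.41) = 11.04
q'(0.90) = 11.69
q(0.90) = 6.62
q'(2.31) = 145.73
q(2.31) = 96.80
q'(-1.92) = -61.70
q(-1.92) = 53.82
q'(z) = 8*z^3 + 6*z^2 + 10*z - 8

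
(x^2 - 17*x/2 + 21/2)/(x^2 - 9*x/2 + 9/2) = (x - 7)/(x - 3)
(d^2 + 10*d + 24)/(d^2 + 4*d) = (d + 6)/d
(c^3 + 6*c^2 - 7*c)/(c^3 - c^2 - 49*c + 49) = c/(c - 7)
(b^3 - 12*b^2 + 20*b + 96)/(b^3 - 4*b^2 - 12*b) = (b - 8)/b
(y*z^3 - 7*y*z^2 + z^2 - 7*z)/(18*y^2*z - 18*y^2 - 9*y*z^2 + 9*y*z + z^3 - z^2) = z*(y*z^2 - 7*y*z + z - 7)/(18*y^2*z - 18*y^2 - 9*y*z^2 + 9*y*z + z^3 - z^2)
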